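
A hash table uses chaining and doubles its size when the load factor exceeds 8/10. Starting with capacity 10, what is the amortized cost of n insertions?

Rehashing occurs when load exceeds 8/10. Total rehash cost is geometric series summing to O(n). Each insertion itself is O(1). Amortized: O(1).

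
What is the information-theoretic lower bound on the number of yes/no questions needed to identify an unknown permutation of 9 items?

There are 9! = 362880 permutations. Each yes/no question gives at most 1 bit, so at least ceil(log_2(362880)) = 19 questions are needed.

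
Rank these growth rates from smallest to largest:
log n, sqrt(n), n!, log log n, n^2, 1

Ordered by growth rate: 1 < log log n < log n < sqrt(n) < n^2 < n!.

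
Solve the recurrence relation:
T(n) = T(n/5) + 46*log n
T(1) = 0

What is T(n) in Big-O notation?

Each of the log_5(n) levels adds O(log n). T(n) = O(log^2 n).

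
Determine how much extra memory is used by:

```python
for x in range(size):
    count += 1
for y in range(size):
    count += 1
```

Space complexity: O(1).
Only a constant amount of auxiliary storage is used; nothing grows with n.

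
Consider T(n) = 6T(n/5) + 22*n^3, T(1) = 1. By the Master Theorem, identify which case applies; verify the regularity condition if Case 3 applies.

a=6, b=5, f(n)=22*n^3.
log_5(6) = 1.113 < 3.
f(n) = Omega(n^(1.113+epsilon)) for some epsilon > 0, so Case 3 is the candidate.
Regularity: a*f(n/b) = 6*22*(n/5)^3 = (6/125)*22*n^3 <= c*f(n) with c = 6/125 < 1. Satisfied.
Case 3: T(n) = Theta(n^3).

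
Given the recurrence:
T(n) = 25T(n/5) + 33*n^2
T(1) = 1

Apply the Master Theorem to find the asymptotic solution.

a=25, b=5, f(n)=33*n^2. log_5(25) = 2. Case 2: T(n) = O(n^2 log n).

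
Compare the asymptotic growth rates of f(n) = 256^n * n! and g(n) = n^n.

f(n) = 256^n * n! grows faster: by Stirling n! ~ sqrt(2 pi n)(n/e)^n, so 256^n n! / n^n ~ (256/e)^n sqrt(2 pi n) -> infinity since 256/e > 1.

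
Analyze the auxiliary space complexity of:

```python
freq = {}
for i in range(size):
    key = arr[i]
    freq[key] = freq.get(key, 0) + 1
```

Space complexity: O(n).
Auxiliary storage grows linearly with the input size n in the worst case.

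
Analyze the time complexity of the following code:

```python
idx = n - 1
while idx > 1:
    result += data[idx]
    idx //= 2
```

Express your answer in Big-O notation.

Time complexity: O(log n).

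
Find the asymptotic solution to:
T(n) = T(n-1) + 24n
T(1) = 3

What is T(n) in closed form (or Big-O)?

Unrolling: T(n) = 3 + 24*(2 + 3 + ... + n) = 3 + 24*(n(n+1)/2 - 1) = O(n^2).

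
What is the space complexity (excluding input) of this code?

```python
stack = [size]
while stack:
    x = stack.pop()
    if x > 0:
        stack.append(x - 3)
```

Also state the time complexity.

Space complexity: O(1).
Only a constant amount of auxiliary storage is used; nothing grows with n.
Time complexity: O(n).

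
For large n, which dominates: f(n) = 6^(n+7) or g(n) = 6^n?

f(n) = 6^(n+7) and g(n) = 6^n are Theta of each other: 6^(n+7) = 6^7 * 6^n = Theta(6^n).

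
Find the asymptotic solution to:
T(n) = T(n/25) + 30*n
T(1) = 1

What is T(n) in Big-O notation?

Geometric series: 30*n*(1 + 1/25 + 1/25^2 + ...) = O(n). T(n) = O(n).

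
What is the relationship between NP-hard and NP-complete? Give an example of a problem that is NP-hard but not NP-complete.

NP-hard: at least as hard as any NP problem (but need not be in NP). NP-complete = NP-hard intersection NP. The Halting Problem is NP-hard but undecidable (not in NP). The optimization version of TSP is NP-hard but not a decision problem.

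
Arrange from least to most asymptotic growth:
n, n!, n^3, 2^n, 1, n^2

Ordered by growth rate: 1 < n < n^2 < n^3 < 2^n < n!.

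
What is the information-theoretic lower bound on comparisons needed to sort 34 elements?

There are 34! = 295232799039604140847618609643520000000 possible orderings. Each comparison gives 1 bit. We need at least ceil(log_2(295232799039604140847618609643520000000)) = 128 comparisons.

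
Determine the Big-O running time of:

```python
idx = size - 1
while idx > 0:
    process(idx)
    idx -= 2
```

Time complexity: O(n).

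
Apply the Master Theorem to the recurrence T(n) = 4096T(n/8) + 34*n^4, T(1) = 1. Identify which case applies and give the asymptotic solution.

a=4096, b=8, f(n)=34*n^4.
log_8(4096) = 4, so n^(log_b(a)) = n^4.
f(n) = Theta(n^4), so Case 2 applies.
T(n) = Theta(n^4 log n).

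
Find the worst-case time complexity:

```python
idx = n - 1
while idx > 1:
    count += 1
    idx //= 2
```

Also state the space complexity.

Time complexity: O(log n).
Space complexity: O(1).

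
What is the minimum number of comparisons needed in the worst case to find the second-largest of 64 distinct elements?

Lower bound: finding the max needs 64-1 comparisons. By the adversary weight-doubling argument, the max must personally win >= ceil(log_2(64)) = 6 comparisons; the 2nd-largest is among those 6 losers, needing 6-1 more comparisons. Total >= 64-1 + 6-1 = 68. A balanced knockout tournament achieves this.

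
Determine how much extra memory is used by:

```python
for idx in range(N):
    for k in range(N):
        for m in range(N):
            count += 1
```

Space complexity: O(1).
Only a constant amount of auxiliary storage is used; nothing grows with n.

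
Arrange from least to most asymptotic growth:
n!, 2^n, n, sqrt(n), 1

Ordered by growth rate: 1 < sqrt(n) < n < 2^n < n!.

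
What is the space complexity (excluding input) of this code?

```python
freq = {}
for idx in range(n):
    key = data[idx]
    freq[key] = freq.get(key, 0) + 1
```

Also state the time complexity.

Space complexity: O(n).
Auxiliary storage grows linearly with the input size n in the worst case.
Time complexity: O(n).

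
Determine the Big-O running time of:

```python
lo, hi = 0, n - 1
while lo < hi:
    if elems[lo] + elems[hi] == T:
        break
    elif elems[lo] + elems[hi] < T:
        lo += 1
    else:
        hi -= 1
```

Time complexity: O(n).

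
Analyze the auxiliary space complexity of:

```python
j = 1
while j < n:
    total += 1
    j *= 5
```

Space complexity: O(1).
Only a constant amount of auxiliary storage is used; nothing grows with n.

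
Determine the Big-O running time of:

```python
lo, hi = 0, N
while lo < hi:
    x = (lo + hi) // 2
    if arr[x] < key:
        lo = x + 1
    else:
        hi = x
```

Time complexity: O(log n).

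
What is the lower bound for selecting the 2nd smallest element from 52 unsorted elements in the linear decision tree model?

Selecting the 2nd smallest of 52 elements requires Omega(n) comparisons. Every element must be compared at least once. The BFPRT algorithm achieves O(n), making this tight.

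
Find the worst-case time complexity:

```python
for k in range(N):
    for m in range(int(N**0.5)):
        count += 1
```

Time complexity: O(n * sqrt(n)).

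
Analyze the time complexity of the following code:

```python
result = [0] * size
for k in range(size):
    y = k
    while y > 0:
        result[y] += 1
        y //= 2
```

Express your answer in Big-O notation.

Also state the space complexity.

Time complexity: O(n log n).
Space complexity: O(n).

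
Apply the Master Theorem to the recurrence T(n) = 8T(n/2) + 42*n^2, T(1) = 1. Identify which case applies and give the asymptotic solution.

a=8, b=2, f(n)=42*n^2.
log_2(8) = 3 > 2.
Since f(n) = O(n^2) is polynomially smaller than n^3, Case 1 applies.
T(n) = Theta(n^3).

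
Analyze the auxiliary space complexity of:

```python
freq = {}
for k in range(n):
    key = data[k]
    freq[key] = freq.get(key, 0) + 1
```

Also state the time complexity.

Space complexity: O(n).
Auxiliary storage grows linearly with the input size n in the worst case.
Time complexity: O(n).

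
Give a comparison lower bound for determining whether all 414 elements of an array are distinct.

In the algebraic decision-tree model, the YES region for element distinctness on 414 elements has 414! connected components (one per ordering). Ben-Or's theorem then gives a lower bound of Omega(log(n!)) = Omega(n log n).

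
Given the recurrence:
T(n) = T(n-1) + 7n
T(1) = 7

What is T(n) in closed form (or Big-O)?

Unrolling: T(n) = 7 + 7*(2 + 3 + ... + n) = 7 + 7*(n(n+1)/2 - 1) = O(n^2).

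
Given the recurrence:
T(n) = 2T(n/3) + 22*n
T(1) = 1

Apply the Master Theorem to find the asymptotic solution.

a=2, b=3, f(n)=22*n. log_3(2) = 0.6309 < 1. Case 3: T(n) = O(n).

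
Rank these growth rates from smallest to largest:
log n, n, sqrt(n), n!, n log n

Ordered by growth rate: log n < sqrt(n) < n < n log n < n!.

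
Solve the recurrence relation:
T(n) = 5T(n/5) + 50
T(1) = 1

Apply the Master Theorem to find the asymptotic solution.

a=5, b=5, f(n)=50. log_5(5) = 1. Case 1 of Master Theorem: T(n) = O(n^1).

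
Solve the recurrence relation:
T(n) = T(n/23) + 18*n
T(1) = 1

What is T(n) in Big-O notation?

Geometric series: 18*n*(1 + 1/23 + 1/23^2 + ...) = O(n). T(n) = O(n).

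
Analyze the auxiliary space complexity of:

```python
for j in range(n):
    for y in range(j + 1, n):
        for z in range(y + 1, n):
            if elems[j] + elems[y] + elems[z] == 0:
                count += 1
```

Space complexity: O(1).
Only a constant amount of auxiliary storage is used; nothing grows with n.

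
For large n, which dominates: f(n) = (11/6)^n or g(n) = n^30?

f(n) = (11/6)^n grows faster: (11/6)^n is exponential with base 11/6 > 1, dominating every polynomial.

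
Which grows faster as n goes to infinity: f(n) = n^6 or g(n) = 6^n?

g(n) = 6^n grows faster: any exponential with base > 1 dominates every polynomial.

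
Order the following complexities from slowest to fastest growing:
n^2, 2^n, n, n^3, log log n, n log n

Ordered by growth rate: log log n < n < n log n < n^2 < n^3 < 2^n.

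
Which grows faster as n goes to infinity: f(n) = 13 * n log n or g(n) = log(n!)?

f(n) = 13 * n log n and g(n) = log(n!) are Theta of each other: Stirling: log(n!) = n log n - n + O(log n) = Theta(n log n); the constant 13 doesn't change the Theta class.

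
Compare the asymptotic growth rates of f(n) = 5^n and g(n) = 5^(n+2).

f(n) = 5^n and g(n) = 5^(n+2) are Theta of each other: 5^(n+2) = 5^2 * 5^n = Theta(5^n).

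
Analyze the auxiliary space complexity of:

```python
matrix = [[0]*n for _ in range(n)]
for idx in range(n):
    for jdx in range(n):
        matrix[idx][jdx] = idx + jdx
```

Space complexity: O(n^2).
A 2D structure of size n x n is allocated.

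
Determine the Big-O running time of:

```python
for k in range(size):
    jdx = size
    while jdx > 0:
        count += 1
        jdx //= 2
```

Time complexity: O(n log n).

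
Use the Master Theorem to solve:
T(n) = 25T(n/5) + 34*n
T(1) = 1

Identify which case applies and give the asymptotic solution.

a=25, b=5, f(n)=34*n.
log_5(25) = 2 > 1.
Since f(n) = O(n^1) is polynomially smaller than n^2, Case 1 applies.
T(n) = Theta(n^2).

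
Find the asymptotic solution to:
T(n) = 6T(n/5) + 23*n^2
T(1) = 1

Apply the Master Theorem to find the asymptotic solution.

a=6, b=5, f(n)=23*n^2. log_5(6) = 1.113 < 2. Case 3: T(n) = O(n^2).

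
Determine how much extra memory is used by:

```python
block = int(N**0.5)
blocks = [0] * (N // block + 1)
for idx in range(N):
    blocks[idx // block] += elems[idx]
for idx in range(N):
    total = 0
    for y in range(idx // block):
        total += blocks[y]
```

Space complexity: O(sqrt(n)).
Storage scales with sqrt(n).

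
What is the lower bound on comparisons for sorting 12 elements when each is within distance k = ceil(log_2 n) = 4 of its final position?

Partition the 12 positions into floor(n/k) blocks of k = 4 consecutive positions; any permutation within a block keeps every element within k of its final position, so there are at least (k!)^(n/k) distinguishable inputs. Lower bound: log_2((k!)^(n/k)) = (n/k) * log_2(k!) = Theta(n log k); with k = ceil(log_2 n), this is Omega(n log log n).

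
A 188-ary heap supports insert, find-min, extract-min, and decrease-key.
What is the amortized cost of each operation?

The 188-ary heap has height O(log_188 n). Insert sifts up: O(log_188 n). Find-min reads the root: O(1). Extract-min sifts down comparing 188 children per level: O(188 * log_188 n). Decrease-key sifts up: O(log_188 n).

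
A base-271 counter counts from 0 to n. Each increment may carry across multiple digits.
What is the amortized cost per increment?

Digit at position i changes every 271^i increments. Total digit changes over n increments: n * 271/(271-1) = O(n). Amortized: O(1).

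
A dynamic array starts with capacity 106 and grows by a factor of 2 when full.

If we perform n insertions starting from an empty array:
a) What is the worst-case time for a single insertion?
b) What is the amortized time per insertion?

(a) Worst-case single insertion: O(n) -- when the array is full at capacity c, the resize copies all c elements, and c can be Theta(n).
(b) Resizes happen at sizes 106, 212, 424, ... Total copy cost for n insertions: 106 + 212 + ... = O(n) (geometric series with ratio 1/2). Amortized cost per insertion: O(n)/n = O(1).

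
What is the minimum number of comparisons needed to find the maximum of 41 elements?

Finding the maximum requires 40 comparisons. Each comparison eliminates exactly one candidate. With 41 candidates, we need 40 eliminations.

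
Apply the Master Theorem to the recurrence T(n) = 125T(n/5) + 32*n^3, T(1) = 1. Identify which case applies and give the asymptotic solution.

a=125, b=5, f(n)=32*n^3.
log_5(125) = 3, so n^(log_b(a)) = n^3.
f(n) = Theta(n^3), so Case 2 applies.
T(n) = Theta(n^3 log n).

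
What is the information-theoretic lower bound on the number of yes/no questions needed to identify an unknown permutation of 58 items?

There are 58! = 2350561331282878571829474910515074683828862318181142924420699914240000000000000 permutations. Each yes/no question gives at most 1 bit, so at least ceil(log_2(2350561331282878571829474910515074683828862318181142924420699914240000000000000)) = 261 questions are needed.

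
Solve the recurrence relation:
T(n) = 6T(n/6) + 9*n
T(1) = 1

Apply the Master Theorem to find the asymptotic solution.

a=6, b=6, f(n)=9*n. log_6(6) = 1. Case 2: T(n) = O(n log n).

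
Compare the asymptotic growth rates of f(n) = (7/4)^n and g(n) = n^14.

f(n) = (7/4)^n grows faster: (7/4)^n is exponential with base 7/4 > 1, dominating every polynomial.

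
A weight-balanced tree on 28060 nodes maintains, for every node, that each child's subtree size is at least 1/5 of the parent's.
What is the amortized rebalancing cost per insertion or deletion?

With balance ratio 1/5, tree height is O(log_{5/1}(28060)) = O(log n). A rebalance at a node of size s costs O(s) but requires Omega(s) updates in that subtree to retrigger. Summed over the O(log n) ancestors of the touched leaf, amortized rebalancing is O(log n).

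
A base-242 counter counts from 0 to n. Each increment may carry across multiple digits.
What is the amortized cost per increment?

Digit at position i changes every 242^i increments. Total digit changes over n increments: n * 242/(242-1) = O(n). Amortized: O(1).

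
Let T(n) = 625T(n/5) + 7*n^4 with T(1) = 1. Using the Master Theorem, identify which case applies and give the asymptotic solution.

a=625, b=5, f(n)=7*n^4.
log_5(625) = 4, so n^(log_b(a)) = n^4.
f(n) = Theta(n^4), so Case 2 applies.
T(n) = Theta(n^4 log n).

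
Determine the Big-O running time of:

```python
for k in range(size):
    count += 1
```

Time complexity: O(n).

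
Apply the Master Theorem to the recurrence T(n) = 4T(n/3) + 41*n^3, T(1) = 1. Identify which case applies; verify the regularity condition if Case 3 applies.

a=4, b=3, f(n)=41*n^3.
log_3(4) = 1.262 < 3.
f(n) = Omega(n^(1.262+epsilon)) for some epsilon > 0, so Case 3 is the candidate.
Regularity: a*f(n/b) = 4*41*(n/3)^3 = (4/27)*41*n^3 <= c*f(n) with c = 4/27 < 1. Satisfied.
Case 3: T(n) = Theta(n^3).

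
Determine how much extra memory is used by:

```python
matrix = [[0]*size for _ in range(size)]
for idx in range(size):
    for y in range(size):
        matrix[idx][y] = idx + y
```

Space complexity: O(n^2).
A 2D structure of size n x n is allocated.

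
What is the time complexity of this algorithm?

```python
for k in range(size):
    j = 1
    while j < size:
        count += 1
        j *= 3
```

Time complexity: O(n log n).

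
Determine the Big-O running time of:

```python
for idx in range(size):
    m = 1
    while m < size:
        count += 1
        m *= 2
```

Time complexity: O(n log n).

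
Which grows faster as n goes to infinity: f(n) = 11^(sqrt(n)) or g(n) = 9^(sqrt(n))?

f(n) = 11^(sqrt(n)) grows faster: ratio is (11/9)^(sqrt(n)) -> infinity since 11/9 > 1.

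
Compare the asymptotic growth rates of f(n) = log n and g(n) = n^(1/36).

g(n) = n^(1/36) grows faster: any positive power of n dominates log n.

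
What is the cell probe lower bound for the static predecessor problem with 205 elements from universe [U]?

The Patrascu-Thorup lower bound shows any data structure on n = 205 elements using O(n * polylog(n)) space requires Omega(log log U) query time. van Emde Boas trees achieve O(log log U) with O(U) space.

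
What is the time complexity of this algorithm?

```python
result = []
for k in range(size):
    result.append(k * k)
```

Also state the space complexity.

Time complexity: O(n).
Space complexity: O(n).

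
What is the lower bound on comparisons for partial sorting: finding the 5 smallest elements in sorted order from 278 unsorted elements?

Finding 5 smallest of 278 in sorted order: Omega(278) to identify the 5 smallest, plus Omega(5 log 5) to sort them. Total: Omega(n + k log k).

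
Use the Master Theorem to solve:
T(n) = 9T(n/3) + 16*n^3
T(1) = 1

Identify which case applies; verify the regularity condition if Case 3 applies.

a=9, b=3, f(n)=16*n^3.
log_3(9) = 2 < 3.
f(n) = Omega(n^(2+epsilon)) for some epsilon > 0, so Case 3 is the candidate.
Regularity: a*f(n/b) = 9*16*(n/3)^3 = (9/27)*16*n^3 <= c*f(n) with c = 9/27 < 1. Satisfied.
Case 3: T(n) = Theta(n^3).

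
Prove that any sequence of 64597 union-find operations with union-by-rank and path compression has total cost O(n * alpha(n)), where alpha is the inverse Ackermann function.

Using Tarjan's analysis with rank-based potential function. Union-by-rank keeps tree height O(log n). Path compression flattens paths during find. For n = 64597 operations, total cost is O(n * alpha(n)), effectively O(n) since alpha grows incredibly slowly.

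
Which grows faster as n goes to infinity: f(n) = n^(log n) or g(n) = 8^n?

g(n) = 8^n grows faster: take logs: log(n^(log n)) = (log n)^2, log(8^n) = n log 8; n dominates (log n)^2.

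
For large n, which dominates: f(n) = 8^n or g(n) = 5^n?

f(n) = 8^n grows faster: (8/5)^n -> infinity since 8/5 > 1.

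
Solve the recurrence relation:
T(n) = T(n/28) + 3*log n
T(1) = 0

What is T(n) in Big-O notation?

Each of the log_28(n) levels adds O(log n). T(n) = O(log^2 n).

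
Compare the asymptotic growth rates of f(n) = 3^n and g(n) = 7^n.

g(n) = 7^n grows faster: (7/3)^n -> infinity since 7/3 > 1.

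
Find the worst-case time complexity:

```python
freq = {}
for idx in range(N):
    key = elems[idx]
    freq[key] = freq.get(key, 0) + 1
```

Time complexity: O(n).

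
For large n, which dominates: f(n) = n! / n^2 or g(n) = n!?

g(n) = n! grows faster: the ratio n!/(n!/n^2) = n^2 -> infinity.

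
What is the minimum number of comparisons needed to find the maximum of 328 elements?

Finding the maximum requires 327 comparisons. Each comparison eliminates exactly one candidate. With 328 candidates, we need 327 eliminations.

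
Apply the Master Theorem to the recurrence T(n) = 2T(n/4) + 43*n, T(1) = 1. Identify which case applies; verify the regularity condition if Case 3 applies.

a=2, b=4, f(n)=43*n.
log_4(2) = 0.5 < 1.
f(n) = Omega(n^(0.5+epsilon)) for some epsilon > 0, so Case 3 is the candidate.
Regularity: a*f(n/b) = 2*43*(n/4)^1 = (2/4)*43*n^1 <= c*f(n) with c = 2/4 < 1. Satisfied.
Case 3: T(n) = Theta(n).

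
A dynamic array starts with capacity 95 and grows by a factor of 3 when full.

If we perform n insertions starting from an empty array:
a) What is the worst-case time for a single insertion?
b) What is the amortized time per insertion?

(a) Worst-case single insertion: O(n) -- when the array is full at capacity c, the resize copies all c elements, and c can be Theta(n).
(b) Resizes happen at sizes 95, 285, 855, ... Total copy cost for n insertions: 95 + 285 + ... = O(n) (geometric series with ratio 1/3). Amortized cost per insertion: O(n)/n = O(1).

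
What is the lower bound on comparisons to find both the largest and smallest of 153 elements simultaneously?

Pair elements first (floor(153/2) comparisons), then find max among winners and min among losers. Total: ceil(3*153/2) - 2 = 228 comparisons.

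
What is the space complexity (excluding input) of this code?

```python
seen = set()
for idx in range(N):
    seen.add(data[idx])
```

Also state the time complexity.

Space complexity: O(n).
Auxiliary storage grows linearly with the input size n in the worst case.
Time complexity: O(n).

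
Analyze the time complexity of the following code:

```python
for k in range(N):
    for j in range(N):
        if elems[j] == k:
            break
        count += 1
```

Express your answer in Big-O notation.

Time complexity: O(n^2).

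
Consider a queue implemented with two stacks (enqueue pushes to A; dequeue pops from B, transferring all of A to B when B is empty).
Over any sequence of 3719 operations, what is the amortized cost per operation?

Each element is pushed to A once, popped once, pushed to B once, and popped once: 4 unit operations over its lifetime. Over 3719 operations the total work is O(3719). Amortized O(1) per enqueue/dequeue.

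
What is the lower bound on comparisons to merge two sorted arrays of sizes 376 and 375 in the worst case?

Adversary: with |376 - 375| <= 1 the inputs can be fully interleaved so that every adjacent pair in the merged output comes from different arrays. Then each of the 750 adjacent pairs must be directly compared, or the algorithm cannot determine their relative order. Standard merge meets this bound.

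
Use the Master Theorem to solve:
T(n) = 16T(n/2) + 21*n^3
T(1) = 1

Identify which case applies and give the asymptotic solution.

a=16, b=2, f(n)=21*n^3.
log_2(16) = 4 > 3.
Since f(n) = O(n^3) is polynomially smaller than n^4, Case 1 applies.
T(n) = Theta(n^4).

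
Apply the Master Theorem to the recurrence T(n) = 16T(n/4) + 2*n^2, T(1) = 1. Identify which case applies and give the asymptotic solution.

a=16, b=4, f(n)=2*n^2.
log_4(16) = 2, so n^(log_b(a)) = n^2.
f(n) = Theta(n^2), so Case 2 applies.
T(n) = Theta(n^2 log n).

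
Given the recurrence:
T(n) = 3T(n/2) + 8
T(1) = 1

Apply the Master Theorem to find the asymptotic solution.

a=3, b=2, f(n)=8. log_2(3) = 1.585. Case 1 of Master Theorem: T(n) = O(n^1.585).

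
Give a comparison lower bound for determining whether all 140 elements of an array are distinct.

In the algebraic decision-tree model, the YES region for element distinctness on 140 elements has 140! connected components (one per ordering). Ben-Or's theorem then gives a lower bound of Omega(log(n!)) = Omega(n log n).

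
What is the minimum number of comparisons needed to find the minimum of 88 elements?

Finding the minimum requires 87 comparisons, identical reasoning to finding the maximum. Each comparison eliminates one candidate.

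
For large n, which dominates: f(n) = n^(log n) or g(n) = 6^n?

g(n) = 6^n grows faster: take logs: log(n^(log n)) = (log n)^2, log(6^n) = n log 6; n dominates (log n)^2.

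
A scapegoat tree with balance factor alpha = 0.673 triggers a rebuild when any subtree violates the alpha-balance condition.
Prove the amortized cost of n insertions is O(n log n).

Define potential Phi = c * sum of |size(left(v)) - size(right(v))| over all nodes. An insertion at depth d costs O(d) = O(log n) and increases Phi by O(log n). When a rebuild of subtree of size s occurs, it costs O(s) but reduces Phi by Omega(s). With alpha = 0.673, between rebuilds Omega(s) insertions must occur. Amortized cost per insertion: O(log n).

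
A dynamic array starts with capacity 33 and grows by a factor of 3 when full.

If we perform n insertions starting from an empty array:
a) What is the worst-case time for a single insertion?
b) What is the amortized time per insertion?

(a) Worst-case single insertion: O(n) -- when the array is full at capacity c, the resize copies all c elements, and c can be Theta(n).
(b) Resizes happen at sizes 33, 99, 297, ... Total copy cost for n insertions: 33 + 99 + ... = O(n) (geometric series with ratio 1/3). Amortized cost per insertion: O(n)/n = O(1).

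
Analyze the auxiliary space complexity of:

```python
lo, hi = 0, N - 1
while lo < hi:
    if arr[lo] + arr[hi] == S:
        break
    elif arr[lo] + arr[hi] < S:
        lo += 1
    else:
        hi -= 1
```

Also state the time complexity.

Space complexity: O(1).
Only a constant amount of auxiliary storage is used; nothing grows with n.
Time complexity: O(n).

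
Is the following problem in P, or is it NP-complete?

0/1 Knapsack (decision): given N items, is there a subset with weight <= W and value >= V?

This problem is NP-complete: reduces from Subset Sum.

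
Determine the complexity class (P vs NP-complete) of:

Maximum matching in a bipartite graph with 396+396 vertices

This problem is in P: Hopcroft-Karp runs in O(E sqrt(V)).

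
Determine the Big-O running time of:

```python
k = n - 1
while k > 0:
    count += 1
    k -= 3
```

Time complexity: O(n).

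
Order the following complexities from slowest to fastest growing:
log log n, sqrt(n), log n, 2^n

Ordered by growth rate: log log n < log n < sqrt(n) < 2^n.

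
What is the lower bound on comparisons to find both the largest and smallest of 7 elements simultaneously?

Pair elements first (floor(7/2) comparisons), then find max among winners and min among losers. Total: ceil(3*7/2) - 2 = 9 comparisons.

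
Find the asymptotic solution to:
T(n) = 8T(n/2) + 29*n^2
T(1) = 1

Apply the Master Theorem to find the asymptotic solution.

a=8, b=2, f(n)=29*n^2. log_2(8) = 3. Case 1 of Master Theorem: T(n) = O(n^3).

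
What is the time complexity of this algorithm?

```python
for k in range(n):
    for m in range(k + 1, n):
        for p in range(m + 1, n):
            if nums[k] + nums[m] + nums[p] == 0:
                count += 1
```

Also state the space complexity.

Time complexity: O(n^3).
Space complexity: O(1).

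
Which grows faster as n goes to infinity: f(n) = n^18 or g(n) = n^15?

f(n) = n^18 grows faster: n^18/n^15 = n^3 -> infinity.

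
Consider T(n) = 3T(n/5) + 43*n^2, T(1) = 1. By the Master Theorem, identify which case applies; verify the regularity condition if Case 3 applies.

a=3, b=5, f(n)=43*n^2.
log_5(3) = 0.6826 < 2.
f(n) = Omega(n^(0.6826+epsilon)) for some epsilon > 0, so Case 3 is the candidate.
Regularity: a*f(n/b) = 3*43*(n/5)^2 = (3/25)*43*n^2 <= c*f(n) with c = 3/25 < 1. Satisfied.
Case 3: T(n) = Theta(n^2).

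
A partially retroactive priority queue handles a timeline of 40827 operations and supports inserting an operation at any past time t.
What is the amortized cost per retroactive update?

Partially retroactive priority queues (Demaine-Iacono-Langerman) allow updates at past times with queries only at the present. With a balanced BST over the m = 40827 timeline events tracking bridges, each retroactive insert or delete is O(log m) amortized.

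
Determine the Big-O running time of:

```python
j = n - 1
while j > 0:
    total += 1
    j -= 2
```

Time complexity: O(n).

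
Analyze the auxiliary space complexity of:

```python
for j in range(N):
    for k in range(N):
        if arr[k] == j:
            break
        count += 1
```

Space complexity: O(1).
Only a constant amount of auxiliary storage is used; nothing grows with n.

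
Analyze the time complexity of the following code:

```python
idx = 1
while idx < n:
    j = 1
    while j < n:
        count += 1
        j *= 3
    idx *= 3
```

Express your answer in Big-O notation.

Time complexity: O(log^2 n).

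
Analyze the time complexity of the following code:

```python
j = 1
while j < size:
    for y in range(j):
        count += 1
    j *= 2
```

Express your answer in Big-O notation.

Time complexity: O(n).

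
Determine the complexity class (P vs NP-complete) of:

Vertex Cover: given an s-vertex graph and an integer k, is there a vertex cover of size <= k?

This problem is NP-complete: one of Karp's 21 NP-complete problems (with k part of the input; for any fixed constant k it is in P).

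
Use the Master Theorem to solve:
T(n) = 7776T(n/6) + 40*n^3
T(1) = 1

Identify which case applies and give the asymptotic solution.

a=7776, b=6, f(n)=40*n^3.
log_6(7776) = 5 > 3.
Since f(n) = O(n^3) is polynomially smaller than n^5, Case 1 applies.
T(n) = Theta(n^5).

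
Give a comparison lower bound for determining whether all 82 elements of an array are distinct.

In the algebraic decision-tree model, the YES region for element distinctness on 82 elements has 82! connected components (one per ordering). Ben-Or's theorem then gives a lower bound of Omega(log(n!)) = Omega(n log n).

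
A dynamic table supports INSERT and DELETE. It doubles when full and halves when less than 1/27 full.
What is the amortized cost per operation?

Using potential function Phi = |2*num_items - table_size| when load > 1/2, and Phi = table_size/2 - num_items otherwise. The gap of 1/27 vs 1/2 for shrinking prevents thrashing. Both insert and delete have O(1) amortized cost.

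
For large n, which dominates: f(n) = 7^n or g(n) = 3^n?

f(n) = 7^n grows faster: (7/3)^n -> infinity since 7/3 > 1.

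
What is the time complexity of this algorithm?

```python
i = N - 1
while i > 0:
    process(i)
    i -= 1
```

Time complexity: O(n).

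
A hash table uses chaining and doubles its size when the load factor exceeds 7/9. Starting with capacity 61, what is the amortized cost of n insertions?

Rehashing occurs when load exceeds 7/9. Total rehash cost is geometric series summing to O(n). Each insertion itself is O(1). Amortized: O(1).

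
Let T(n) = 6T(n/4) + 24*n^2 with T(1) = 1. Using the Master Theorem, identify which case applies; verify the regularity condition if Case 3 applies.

a=6, b=4, f(n)=24*n^2.
log_4(6) = 1.292 < 2.
f(n) = Omega(n^(1.292+epsilon)) for some epsilon > 0, so Case 3 is the candidate.
Regularity: a*f(n/b) = 6*24*(n/4)^2 = (6/16)*24*n^2 <= c*f(n) with c = 6/16 < 1. Satisfied.
Case 3: T(n) = Theta(n^2).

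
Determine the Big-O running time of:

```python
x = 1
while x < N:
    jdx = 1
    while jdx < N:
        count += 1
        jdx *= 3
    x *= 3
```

Time complexity: O(log^2 n).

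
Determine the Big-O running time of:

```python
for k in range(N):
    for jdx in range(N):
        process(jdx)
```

Time complexity: O(n^2).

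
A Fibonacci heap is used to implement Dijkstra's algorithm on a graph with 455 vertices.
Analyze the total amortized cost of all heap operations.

Dijkstra performs 455 insert, 455 extract-min, and at most E decrease-key operations. With Fibonacci heap: insert O(1) amortized, extract-min O(log n) amortized, decrease-key O(1) amortized. Total with n = 455: O(n * 1 + n * log n + E * 1) = O(n log n + E).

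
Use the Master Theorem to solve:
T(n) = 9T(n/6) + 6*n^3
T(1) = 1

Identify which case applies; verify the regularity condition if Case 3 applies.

a=9, b=6, f(n)=6*n^3.
log_6(9) = 1.226 < 3.
f(n) = Omega(n^(1.226+epsilon)) for some epsilon > 0, so Case 3 is the candidate.
Regularity: a*f(n/b) = 9*6*(n/6)^3 = (9/216)*6*n^3 <= c*f(n) with c = 9/216 < 1. Satisfied.
Case 3: T(n) = Theta(n^3).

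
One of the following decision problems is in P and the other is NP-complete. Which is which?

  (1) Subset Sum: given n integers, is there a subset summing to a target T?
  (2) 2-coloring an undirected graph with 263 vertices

(1) is NP-complete: one of Karp's 21 NP-complete problems.
(2) is P: 2-coloring is bipartiteness testing via BFS, O(V+E).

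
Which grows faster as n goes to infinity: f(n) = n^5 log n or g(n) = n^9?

g(n) = n^9 grows faster: n^9 / (n^5 log n) = n^4/log n -> infinity.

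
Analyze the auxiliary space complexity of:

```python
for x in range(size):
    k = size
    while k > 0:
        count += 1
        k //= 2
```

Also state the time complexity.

Space complexity: O(1).
Only a constant amount of auxiliary storage is used; nothing grows with n.
Time complexity: O(n log n).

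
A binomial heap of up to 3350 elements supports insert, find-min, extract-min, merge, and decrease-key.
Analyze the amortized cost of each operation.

A binomial heap with n <= 3350 elements has at most floor(log_2 3350) + 1 = 12 trees. Using potential Phi = number of trees: Insert adds one tree, but cascading merges reduce count -- amortized O(1). Find-min reads the cached minimum pointer: O(1). Extract-min creates O(log n) new trees: O(log n). Merge combines tree lists: O(log n). Decrease-key sifts the element up its tree of height <= log n: O(log n).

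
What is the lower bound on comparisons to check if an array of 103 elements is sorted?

To verify 103 elements are sorted, we must compare each consecutive pair. Skipping any pair allows an adversary to swap them. Therefore 102 comparisons are necessary and sufficient.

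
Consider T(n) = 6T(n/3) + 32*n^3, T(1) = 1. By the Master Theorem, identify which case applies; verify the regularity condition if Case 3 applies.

a=6, b=3, f(n)=32*n^3.
log_3(6) = 1.631 < 3.
f(n) = Omega(n^(1.631+epsilon)) for some epsilon > 0, so Case 3 is the candidate.
Regularity: a*f(n/b) = 6*32*(n/3)^3 = (6/27)*32*n^3 <= c*f(n) with c = 6/27 < 1. Satisfied.
Case 3: T(n) = Theta(n^3).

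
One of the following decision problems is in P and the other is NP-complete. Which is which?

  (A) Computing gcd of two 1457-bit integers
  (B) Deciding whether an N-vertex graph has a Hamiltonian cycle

(A) is P: the Euclidean algorithm runs in polynomial time in the bit-length.
(B) is NP-complete: one of Karp's 21 NP-complete problems.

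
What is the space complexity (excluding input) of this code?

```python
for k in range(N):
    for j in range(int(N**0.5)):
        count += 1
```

Space complexity: O(1).
Only a constant amount of auxiliary storage is used; nothing grows with n.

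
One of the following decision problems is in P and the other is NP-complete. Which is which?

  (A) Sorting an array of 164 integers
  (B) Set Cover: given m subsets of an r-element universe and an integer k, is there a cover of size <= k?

(A) is P: merge sort runs in O(n log n).
(B) is NP-complete: one of Karp's 21 NP-complete problems (with k part of the input).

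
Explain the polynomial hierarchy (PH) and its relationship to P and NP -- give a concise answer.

The polynomial hierarchy is a tower of complexity classes: Sigma_0^P = Pi_0^P = P, Sigma_1^P = NP, Pi_1^P = co-NP, and Sigma_{k+1}^P = NP^{Sigma_k^P}. PH is contained in PSPACE. If any level collapses (Sigma_k = Pi_k), the entire hierarchy collapses to that level.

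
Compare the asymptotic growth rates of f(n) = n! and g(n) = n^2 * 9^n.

f(n) = n! grows faster: by Stirling n! ~ (n/e)^n sqrt(2*pi*n); (n/e)^n eventually dominates n^2 * 9^n.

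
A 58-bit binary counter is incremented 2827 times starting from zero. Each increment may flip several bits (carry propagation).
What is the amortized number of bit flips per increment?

Bit i flips on every 2^i-th increment, so over 2827 increments bit i flips floor(2827/2^i) times. Summing over i: total flips < 2 * 2827. Amortized: < 2 = O(1) per increment.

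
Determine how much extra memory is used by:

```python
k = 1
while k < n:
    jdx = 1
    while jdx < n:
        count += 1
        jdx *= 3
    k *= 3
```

Space complexity: O(1).
Only a constant amount of auxiliary storage is used; nothing grows with n.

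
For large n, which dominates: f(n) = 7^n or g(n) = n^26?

f(n) = 7^n grows faster: any exponential with base > 1 dominates every polynomial.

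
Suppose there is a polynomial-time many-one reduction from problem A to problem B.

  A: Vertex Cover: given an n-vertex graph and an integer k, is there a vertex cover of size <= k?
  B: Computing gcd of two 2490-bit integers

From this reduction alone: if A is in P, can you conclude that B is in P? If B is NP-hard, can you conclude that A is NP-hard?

A poly-time reduction A <=_p B transfers tractability DOWN (B easy => A easy) and hardness UP (A hard => B hard), not the reverse.
From A in P, the reduction alone does NOT give B in P: any problem in P trivially reduces to SAT, yet SAT is not known to be in P.
From B NP-hard, the reduction alone does NOT give A NP-hard: again, easy problems reduce to hard ones.
(Here in fact A is NP-complete and B is in P, so no such reduction is known -- its existence would imply P = NP; the analysis concerns only what the assumed reduction would or would not let you conclude.)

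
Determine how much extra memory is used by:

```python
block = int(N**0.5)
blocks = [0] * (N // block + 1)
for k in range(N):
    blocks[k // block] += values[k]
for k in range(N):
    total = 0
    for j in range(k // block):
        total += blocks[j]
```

Space complexity: O(sqrt(n)).
Storage scales with sqrt(n).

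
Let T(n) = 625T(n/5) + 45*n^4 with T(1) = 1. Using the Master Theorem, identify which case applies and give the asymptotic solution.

a=625, b=5, f(n)=45*n^4.
log_5(625) = 4, so n^(log_b(a)) = n^4.
f(n) = Theta(n^4), so Case 2 applies.
T(n) = Theta(n^4 log n).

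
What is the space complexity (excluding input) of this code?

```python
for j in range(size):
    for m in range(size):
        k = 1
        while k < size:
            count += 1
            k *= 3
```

Space complexity: O(1).
Only a constant amount of auxiliary storage is used; nothing grows with n.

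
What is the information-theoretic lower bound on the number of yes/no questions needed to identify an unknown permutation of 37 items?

There are 37! = 13763753091226345046315979581580902400000000 permutations. Each yes/no question gives at most 1 bit, so at least ceil(log_2(13763753091226345046315979581580902400000000)) = 144 questions are needed.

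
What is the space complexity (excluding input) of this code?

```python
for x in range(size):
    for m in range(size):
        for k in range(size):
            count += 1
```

Space complexity: O(1).
Only a constant amount of auxiliary storage is used; nothing grows with n.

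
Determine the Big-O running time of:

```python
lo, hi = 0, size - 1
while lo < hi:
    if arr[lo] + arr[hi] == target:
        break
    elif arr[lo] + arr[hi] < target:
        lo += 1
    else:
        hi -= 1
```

Time complexity: O(n).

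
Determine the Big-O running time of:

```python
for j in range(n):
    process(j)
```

Time complexity: O(n).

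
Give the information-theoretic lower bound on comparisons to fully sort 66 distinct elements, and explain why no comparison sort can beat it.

A comparison sort is a binary decision tree whose leaves are the 66! = 544344939077443064003729240247842752644293064388798874532860126869671081148416000000000000000 possible output permutations. A binary tree with L leaves has height >= ceil(log_2(L)). So any comparison sort needs >= ceil(log_2(66!)) = 309 comparisons in the worst case.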